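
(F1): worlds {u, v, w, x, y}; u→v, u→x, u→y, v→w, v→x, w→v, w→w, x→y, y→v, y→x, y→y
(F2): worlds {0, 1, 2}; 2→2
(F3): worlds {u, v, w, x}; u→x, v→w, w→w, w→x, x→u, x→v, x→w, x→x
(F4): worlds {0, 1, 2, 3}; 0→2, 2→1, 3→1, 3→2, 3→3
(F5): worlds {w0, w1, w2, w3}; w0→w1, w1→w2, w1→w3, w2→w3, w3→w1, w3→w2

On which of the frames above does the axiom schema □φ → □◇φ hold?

(F2), (F3)

The schema corresponds to a generalized confluence (Geach) condition: ∀x ∀z (xRz → ∃w (xRw ∧ zRw)).
(F1): fails — vRx but no t with vRt and xRt.
(F2): satisfies the condition.
(F3): satisfies the condition.
(F4): fails — 0R2 but no w with 0Rw and 2Rw.
(F5): fails — w0Rw1 but no w with w0Rw and w1Rw.
Valid on: (F2), (F3).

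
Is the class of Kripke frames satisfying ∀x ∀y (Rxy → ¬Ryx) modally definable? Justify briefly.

No

Any modally definable frame class is closed under surjective bounded morphisms.
The 5-cycle (worlds s,t,u,v,w with s→t→u→v→w→s) is asymmetric. Mapping every world to a single reflexive point • is a surjective bounded morphism, and the reflexive point is not asymmetric (R•• but asymmetry requires ¬R••).
Hence asymmetry is not modally definable.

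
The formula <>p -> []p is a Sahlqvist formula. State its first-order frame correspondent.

Partial functionality

This schema is the CD axiom.
It corresponds to partial functionality: forall x forall y forall z (Rxy & Rxz -> y = z).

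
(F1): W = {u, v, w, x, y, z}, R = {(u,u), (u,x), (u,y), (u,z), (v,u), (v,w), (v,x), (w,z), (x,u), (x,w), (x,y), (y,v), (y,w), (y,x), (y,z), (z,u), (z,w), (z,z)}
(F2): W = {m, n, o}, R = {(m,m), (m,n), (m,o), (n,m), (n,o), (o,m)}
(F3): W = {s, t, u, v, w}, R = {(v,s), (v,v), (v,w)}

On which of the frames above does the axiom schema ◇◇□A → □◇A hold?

(F2)

Frame correspondent (Sahlqvist): ∀x ∀y ∀z ((xR²y ∧ xRz) → ∃w (yRw ∧ zRw)) — i.e. a generalized confluence (Geach) condition.
(F1): fails — uR²w, uRx but no t with wRt and xRt.
(F2): ✓.
(F3): fails — vR²s, vRs but no w* with sRw* and sRw*.
Valid on: (F2).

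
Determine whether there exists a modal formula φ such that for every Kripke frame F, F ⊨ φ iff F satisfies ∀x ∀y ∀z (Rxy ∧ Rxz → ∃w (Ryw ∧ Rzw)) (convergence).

Yes: it is convergence, defined by the .2 schema ◇□q → □◇q.

Definable; ◇□q → □◇q defines it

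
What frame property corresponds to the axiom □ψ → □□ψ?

Transitivity

This schema is the 4 axiom.
It corresponds to transitivity: ∀x ∀y ∀z (Rxy ∧ Ryz → Rxz).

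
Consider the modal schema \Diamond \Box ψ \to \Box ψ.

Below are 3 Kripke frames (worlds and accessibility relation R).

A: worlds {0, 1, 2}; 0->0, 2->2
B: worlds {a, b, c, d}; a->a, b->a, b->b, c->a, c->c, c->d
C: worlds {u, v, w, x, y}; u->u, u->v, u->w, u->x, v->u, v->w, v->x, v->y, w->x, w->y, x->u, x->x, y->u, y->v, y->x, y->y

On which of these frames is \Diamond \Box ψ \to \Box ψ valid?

This is the axiom for the Euclidean property; its first-order frame correspondent is \forall x \forall y \forall z (Rxy \wedge Rxz \to Ryz).
A: satisfies the condition.
B: fails — Rba and Rbb but not Rab.
C: fails — Ruv and Ruv but not Rvv.
Valid on: A.

A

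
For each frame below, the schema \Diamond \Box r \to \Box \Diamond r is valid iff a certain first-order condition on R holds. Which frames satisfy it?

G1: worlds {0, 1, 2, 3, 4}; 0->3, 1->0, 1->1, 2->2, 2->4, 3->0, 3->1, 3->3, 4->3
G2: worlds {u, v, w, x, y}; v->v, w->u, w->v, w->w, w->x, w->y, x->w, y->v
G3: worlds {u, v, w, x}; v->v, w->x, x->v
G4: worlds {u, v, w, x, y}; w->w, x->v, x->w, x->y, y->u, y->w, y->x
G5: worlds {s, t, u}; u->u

The schema corresponds to convergence: \forall x \forall y \forall z (Rxy \wedge Rxz \to \exists w (Ryw \wedge Rzw)).
G1: fails — R10 and R11 but 0 and 1 have no common successor.
G2: fails — Rww and Rwu but w and u have no common successor.
G3: holds.
G4: fails — Rxw and Rxv but w and v have no common successor.
G5: holds.
Valid on: G3, G5.

G3, G5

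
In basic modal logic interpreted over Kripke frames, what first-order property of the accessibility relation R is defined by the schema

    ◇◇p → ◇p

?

transitivity

Equivalently (dual form): □p → □□p.
Suppose □p→□□p is valid. Take Rxy, Ryz and set V(p)={w : Rxw}. Then □p at x, so □□p at x, so □p at y, so p at z, i.e. Rxz.
Conversely, any frame satisfying ∀x ∀y ∀z (Rxy ∧ Ryz → Rxz) validates the schema.
Frame condition: ∀x ∀y ∀z (Rxy ∧ Ryz → Rxz).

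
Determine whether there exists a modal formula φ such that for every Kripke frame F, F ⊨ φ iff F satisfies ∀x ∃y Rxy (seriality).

The condition is seriality. A defining modal formula is □r → ◇r.
Suppose □r→◇r is valid. At any x set V(r)=W. Then □r at x, so ◇r at x, so x has a successor.

Yes, by □r → ◇r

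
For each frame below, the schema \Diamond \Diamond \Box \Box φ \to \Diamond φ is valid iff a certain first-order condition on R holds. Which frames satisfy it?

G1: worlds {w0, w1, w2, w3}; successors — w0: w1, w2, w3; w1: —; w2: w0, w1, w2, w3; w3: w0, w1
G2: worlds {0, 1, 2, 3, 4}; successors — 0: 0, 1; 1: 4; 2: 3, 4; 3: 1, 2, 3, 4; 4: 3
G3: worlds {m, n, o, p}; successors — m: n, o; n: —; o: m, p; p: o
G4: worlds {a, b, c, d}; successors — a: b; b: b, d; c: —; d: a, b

G4

Frame correspondent (Sahlqvist): \forall x \forall y (x R^2 y \to \exists w (y R^2 w \wedge xRw)) — i.e. a generalized confluence (Geach) condition.
G1: fails — w0R²w1 but no w with w1R²w and w0Rw.
G2: fails — 0R²1 but no w with 1R²w and 0Rw.
G3: fails — mR²m but no w with mR²w and mRw.
G4: ✓.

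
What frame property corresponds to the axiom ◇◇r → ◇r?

transitivity

This is frame-equivalent to □r → □□r (substitute ¬r for r and contrapose).
Suppose □r→□□r is valid. Take Rxy, Ryz and set V(r)={w : Rxw}. Then □r at x, so □□r at x, so □r at y, so r at z, i.e. Rxz.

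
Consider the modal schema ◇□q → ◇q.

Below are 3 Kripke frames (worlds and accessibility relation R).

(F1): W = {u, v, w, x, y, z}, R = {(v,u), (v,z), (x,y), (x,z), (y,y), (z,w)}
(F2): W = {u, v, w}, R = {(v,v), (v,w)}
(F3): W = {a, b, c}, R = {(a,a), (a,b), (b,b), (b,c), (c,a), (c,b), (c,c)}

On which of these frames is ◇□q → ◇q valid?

(F3)

This is the axiom for a generalized confluence (Geach) condition; its first-order frame correspondent is ∀x ∀y (xRy → ∃w (yRw ∧ xRw)).
(F1): fails — vRu but no t with uRt and vRt.
(F2): fails — vRw but no t with wRt and vRt.
(F3): satisfies the condition.
Valid on: (F3).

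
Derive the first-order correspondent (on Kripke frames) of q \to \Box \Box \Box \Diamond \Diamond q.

\forall x \forall z (x R^3 z \to \exists w (x = w \wedge z R^2 w))

This is a Sahlqvist (Geach-type) schema ◇^0□^0q → □^3◇^2q.
Minimal-valuation argument: fix x; take any y with xR^0y and any z with xR^3z. Set V(q) to the set of worlds R-reachable from y in exactly 0 steps. Then □^0q holds at y, so the antecedent holds at x; validity forces ◇^2q at z, giving a w with zR^2w and yR^0w.
First-order correspondent: \forall x \forall z (x R^3 z \to \exists w (x = w \wedge z R^2 w)).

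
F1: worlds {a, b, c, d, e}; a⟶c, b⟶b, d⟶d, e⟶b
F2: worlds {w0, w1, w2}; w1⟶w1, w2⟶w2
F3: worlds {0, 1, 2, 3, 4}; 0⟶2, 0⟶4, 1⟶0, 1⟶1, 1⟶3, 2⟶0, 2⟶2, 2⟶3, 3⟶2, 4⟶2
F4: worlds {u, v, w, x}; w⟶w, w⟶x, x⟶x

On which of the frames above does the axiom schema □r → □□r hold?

F1, F2, F4

The schema corresponds to transitivity: ∀x ∀y ∀z (Rxy ∧ Ryz → Rxz).
F1: satisfies the condition.
F2: satisfies the condition.
F3: fails — R10 and R02 but not R12.
F4: satisfies the condition.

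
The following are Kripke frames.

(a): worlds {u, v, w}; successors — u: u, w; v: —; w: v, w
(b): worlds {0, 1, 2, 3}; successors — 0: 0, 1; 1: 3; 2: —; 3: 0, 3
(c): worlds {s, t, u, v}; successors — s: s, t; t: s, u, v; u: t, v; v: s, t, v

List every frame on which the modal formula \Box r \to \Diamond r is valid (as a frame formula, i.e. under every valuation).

This is the axiom for seriality; its first-order frame correspondent is \forall x \exists y Rxy.
(a): fails — world v has no successor.
(b): fails — world 2 has no successor.
(c): ✓.
Valid on: (c).

(c)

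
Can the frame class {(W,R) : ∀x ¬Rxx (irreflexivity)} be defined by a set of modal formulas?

Not definable by any modal formula

Any modally definable frame class is closed under surjective bounded morphisms.
The 3-cycle (worlds 0,1,2 with 0→1→2→0) is irreflexive, and the map sending every world to a single reflexive point • is a surjective bounded morphism (forth: every edge maps to (•,•); back: every world has a successor). So any modal formula valid on the 3-cycle is also valid on the reflexive point, which is not irreflexive.
Hence irreflexivity is not modally definable.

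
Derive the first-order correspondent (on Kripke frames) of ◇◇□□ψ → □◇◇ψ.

∀x ∀y ∀z ((xR²y ∧ xRz) → ∃w (yR²w ∧ zR²w))

This is a Sahlqvist (Geach-type) schema ◇^2□^2ψ → □^1◇^2ψ.
Minimal-valuation argument: fix x; take any y with xR^2y and any z with xR^1z. Set V(ψ) to the set of worlds R-reachable from y in exactly 2 steps. Then □^2ψ holds at y, so the antecedent holds at x; validity forces ◇^2ψ at z, giving a w with zR^2w and yR^2w.
First-order correspondent: ∀x ∀y ∀z ((xR²y ∧ xRz) → ∃w (yR²w ∧ zR²w)).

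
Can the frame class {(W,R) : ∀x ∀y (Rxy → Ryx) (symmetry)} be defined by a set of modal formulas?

This is a Sahlqvist condition; the B axiom r → □◇r defines it.

Definable; r → □◇r defines it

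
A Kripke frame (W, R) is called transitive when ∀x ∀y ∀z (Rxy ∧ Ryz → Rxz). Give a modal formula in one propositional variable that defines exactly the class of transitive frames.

□q → □□q

A defining formula is □q → □□q (the 4 axiom).
Suppose □q→□□q is valid. Take Rxy, Ryz and set V(q)={w : Rxw}. Then □q at x, so □□q at x, so □q at y, so q at z, i.e. Rxz.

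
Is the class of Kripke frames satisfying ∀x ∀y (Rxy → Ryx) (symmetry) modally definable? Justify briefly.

This is a Sahlqvist condition; the B axiom p → □◇p defines it.
Suppose p→□◇p is valid. Take Rxy and set V(p)={x}. Then p at x, so □◇p at x, so ◇p at y, so some z with Ryz has p; z=x, i.e. Ryx.

Definable; p → □◇p defines it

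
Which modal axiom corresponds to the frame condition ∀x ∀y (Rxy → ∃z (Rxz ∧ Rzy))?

The condition is density. The C4 schema □□q → □q defines it.
Suppose □□q→□q is valid. Take Rxy and set V(q)={w : xR²w}. Then □□q at x, so □q at x, so q at y, i.e. ∃z(Rxz∧Rzy).

□□q → □q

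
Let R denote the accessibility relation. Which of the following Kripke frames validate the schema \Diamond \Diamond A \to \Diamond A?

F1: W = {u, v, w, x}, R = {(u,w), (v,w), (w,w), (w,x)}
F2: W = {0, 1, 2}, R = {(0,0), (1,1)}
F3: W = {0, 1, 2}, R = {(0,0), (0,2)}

F2, F3

This is the axiom for transitivity; its first-order frame correspondent is \forall x \forall y \forall z (Rxy \wedge Ryz \to Rxz).
F1: fails — Ruw and Rwx but not Rux.
F2: condition met.
F3: condition met.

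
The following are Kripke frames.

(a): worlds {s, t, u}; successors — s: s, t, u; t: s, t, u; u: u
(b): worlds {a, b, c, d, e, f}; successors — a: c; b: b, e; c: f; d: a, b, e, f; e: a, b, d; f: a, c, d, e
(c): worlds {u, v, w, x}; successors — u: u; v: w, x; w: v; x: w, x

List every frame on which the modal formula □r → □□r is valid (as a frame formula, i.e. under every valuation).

(a)

Frame correspondent (Sahlqvist): ∀x ∀y ∀z (Rxy ∧ Ryz → Rxz) — i.e. transitivity.
(a): ✓.
(b): fails — Rde and Red but not Rdd.
(c): fails — Rxw and Rwv but not Rxv.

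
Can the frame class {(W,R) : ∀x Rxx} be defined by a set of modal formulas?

This is a Sahlqvist condition; the T axiom □p → p defines it.
Suppose □p→p is valid. At any x set V(p)={w : Rxw}. Then □p holds at x, so p holds at x, i.e. Rxx.

Yes, by □p → p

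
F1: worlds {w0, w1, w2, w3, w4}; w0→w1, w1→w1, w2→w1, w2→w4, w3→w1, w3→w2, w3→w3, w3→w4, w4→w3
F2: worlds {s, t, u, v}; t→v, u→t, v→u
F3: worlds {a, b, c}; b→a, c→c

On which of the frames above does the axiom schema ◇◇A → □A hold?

F3

The schema corresponds to a generalized confluence (Geach) condition: ∀x ∀y ∀z ((xR²y ∧ xRz) → ∃w (y = w ∧ z = w)).
F1: fails — w2R²w1, w2Rw4 but w1 ≠ w4.
F2: fails — tR²u, tRv but u ≠ v.
F3: condition met.
Valid on: F3.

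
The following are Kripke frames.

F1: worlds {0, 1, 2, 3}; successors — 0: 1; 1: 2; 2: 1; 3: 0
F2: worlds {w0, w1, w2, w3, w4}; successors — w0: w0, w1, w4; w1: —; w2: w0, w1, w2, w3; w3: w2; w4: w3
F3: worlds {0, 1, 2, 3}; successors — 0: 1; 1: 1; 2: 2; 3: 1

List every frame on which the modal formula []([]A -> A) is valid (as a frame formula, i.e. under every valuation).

Frame correspondent (Sahlqvist): forall x forall y (Rxy -> Ryy) — i.e. shift-reflexivity.
F1: fails — R12 but not R22.
F2: fails — Rw0w4 but not Rw4w4.
F3: condition met.

F3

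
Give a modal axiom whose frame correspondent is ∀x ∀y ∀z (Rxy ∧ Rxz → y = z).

◇r → □r

The condition is partial functionality. The CD schema ◇r → □r defines it.
Suppose ◇r→□r is valid. Take Rxy, Rxz and set V(r)={y}. Then ◇r at x, so □r at x, so r at z, i.e. z=y.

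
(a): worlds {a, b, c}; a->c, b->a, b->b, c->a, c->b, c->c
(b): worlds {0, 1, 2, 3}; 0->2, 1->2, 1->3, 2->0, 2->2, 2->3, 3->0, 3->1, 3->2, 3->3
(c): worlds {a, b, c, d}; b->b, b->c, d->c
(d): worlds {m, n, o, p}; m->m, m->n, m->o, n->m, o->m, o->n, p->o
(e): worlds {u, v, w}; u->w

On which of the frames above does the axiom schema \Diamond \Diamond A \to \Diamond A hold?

The schema corresponds to transitivity: \forall x \forall y \forall z (Rxy \wedge Ryz \to Rxz).
(a): fails — Rba and Rac but not Rbc.
(b): fails — R02 and R23 but not R03.
(c): holds.
(d): fails — Rom and Rmo but not Roo.
(e): holds.

(c), (e)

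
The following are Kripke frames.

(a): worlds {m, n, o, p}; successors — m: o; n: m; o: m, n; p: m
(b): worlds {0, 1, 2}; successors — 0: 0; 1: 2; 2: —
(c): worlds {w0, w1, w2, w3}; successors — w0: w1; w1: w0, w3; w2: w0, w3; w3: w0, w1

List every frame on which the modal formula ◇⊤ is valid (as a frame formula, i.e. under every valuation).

(a), (c)

This is the axiom for seriality; its first-order frame correspondent is ∀x ∃y Rxy.
(a): ✓.
(b): fails — world 2 has no successor.
(c): ✓.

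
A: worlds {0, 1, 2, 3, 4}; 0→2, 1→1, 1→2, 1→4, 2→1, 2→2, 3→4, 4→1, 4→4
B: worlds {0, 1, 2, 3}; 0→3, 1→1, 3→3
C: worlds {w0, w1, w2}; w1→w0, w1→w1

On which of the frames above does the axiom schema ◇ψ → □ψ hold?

This is the axiom for partial functionality; its first-order frame correspondent is ∀x ∀y ∀z (Rxy ∧ Rxz → y = z).
A: fails — 1 sees both 1 and 2.
B: holds.
C: fails — w1 sees both w0 and w1.

B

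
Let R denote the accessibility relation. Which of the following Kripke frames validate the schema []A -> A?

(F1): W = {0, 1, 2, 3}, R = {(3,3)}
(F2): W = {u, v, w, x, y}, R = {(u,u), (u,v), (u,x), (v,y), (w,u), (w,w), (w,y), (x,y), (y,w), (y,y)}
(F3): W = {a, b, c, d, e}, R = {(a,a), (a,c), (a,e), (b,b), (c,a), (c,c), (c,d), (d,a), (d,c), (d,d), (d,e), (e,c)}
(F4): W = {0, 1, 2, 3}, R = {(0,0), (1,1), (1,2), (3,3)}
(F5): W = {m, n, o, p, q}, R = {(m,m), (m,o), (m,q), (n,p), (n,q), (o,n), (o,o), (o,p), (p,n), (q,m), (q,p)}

none

This is the axiom for reflexivity; its first-order frame correspondent is forall x Rxx.
(F1): fails — world 0 does not see itself.
(F2): fails — world v does not see itself.
(F3): fails — world e does not see itself.
(F4): fails — world 2 does not see itself.
(F5): fails — world n does not see itself.
Valid on no frame.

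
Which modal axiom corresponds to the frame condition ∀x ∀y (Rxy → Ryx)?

The condition is symmetry. The B schema ψ → □◇ψ defines it.
Suppose ψ→□◇ψ is valid. Take Rxy and set V(ψ)={x}. Then ψ at x, so □◇ψ at x, so ◇ψ at y, so some z with Ryz has ψ; z=x, i.e. Ryx.

ψ → □◇ψ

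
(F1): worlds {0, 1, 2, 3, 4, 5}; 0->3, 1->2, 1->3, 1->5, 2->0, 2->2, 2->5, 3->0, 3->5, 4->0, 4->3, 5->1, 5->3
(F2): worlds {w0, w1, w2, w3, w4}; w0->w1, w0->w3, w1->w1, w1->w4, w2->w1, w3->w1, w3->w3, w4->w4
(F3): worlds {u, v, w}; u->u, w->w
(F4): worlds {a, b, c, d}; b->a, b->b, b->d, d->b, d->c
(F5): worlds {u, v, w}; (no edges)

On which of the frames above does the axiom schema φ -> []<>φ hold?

(F3), (F5)

The schema corresponds to symmetry: forall x forall y (Rxy -> Ryx).
(F1): fails — R12 but not R21.
(F2): fails — Rw3w1 but not Rw1w3.
(F3): condition met.
(F4): fails — Rdc but not Rcd.
(F5): condition met.
Valid on: (F3), (F5).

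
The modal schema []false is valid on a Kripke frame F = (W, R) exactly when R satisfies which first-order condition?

□⊥ is valid iff no world has any successor (otherwise □⊥ fails at any world with one).

Emptiness of R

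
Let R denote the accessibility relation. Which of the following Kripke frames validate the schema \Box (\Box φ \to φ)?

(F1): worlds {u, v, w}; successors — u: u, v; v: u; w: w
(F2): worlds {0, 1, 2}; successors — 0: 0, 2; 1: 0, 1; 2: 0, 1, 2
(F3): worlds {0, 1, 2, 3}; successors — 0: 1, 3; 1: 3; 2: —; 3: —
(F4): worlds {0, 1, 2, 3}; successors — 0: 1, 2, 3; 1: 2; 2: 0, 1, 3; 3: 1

(F2)

This is the axiom for shift-reflexivity; its first-order frame correspondent is \forall x \forall y (Rxy \to Ryy).
(F1): fails — Ruv but not Rvv.
(F2): holds.
(F3): fails — R01 but not R11.
(F4): fails — R02 but not R22.
Valid on: (F2).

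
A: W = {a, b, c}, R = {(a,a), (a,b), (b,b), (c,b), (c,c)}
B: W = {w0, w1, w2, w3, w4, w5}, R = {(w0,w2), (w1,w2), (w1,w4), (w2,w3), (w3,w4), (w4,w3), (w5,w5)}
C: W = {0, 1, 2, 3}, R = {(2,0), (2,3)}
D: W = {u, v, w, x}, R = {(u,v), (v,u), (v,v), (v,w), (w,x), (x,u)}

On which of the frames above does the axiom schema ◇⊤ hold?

This is the axiom for seriality; its first-order frame correspondent is ∀x ∃y Rxy.
A: condition met.
B: condition met.
C: fails — world 0 has no successor.
D: condition met.
Valid on: A, B, D.

A, B, D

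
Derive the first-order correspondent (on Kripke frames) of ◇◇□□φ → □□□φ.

This is a Sahlqvist (Geach-type) schema ◇^2□^2φ → □^3◇^0φ.
Minimal-valuation argument: fix x; take any y with xR^2y and any z with xR^3z. Set V(φ) to the set of worlds R-reachable from y in exactly 2 steps. Then □^2φ holds at y, so the antecedent holds at x; validity forces ◇^0φ at z, giving a w with zR^0w and yR^2w.
First-order correspondent: ∀x ∀y ∀z ((xR²y ∧ xR³z) → ∃w (yR²w ∧ z = w)).

∀x ∀y ∀z ((xR²y ∧ xR³z) → ∃w (yR²w ∧ z = w))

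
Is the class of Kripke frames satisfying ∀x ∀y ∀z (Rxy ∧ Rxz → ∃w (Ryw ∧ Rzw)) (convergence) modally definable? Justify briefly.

The condition is convergence. A defining modal formula is ◇□p → □◇p.
Suppose ◇□p→□◇p is valid. Take Rxy, Rxz and set V(p)={w : Ryw}. Then □p at y so ◇□p at x, so □◇p at x, so ◇p at z, giving w with Rzw and Ryw.

Yes, by ◇□p → □◇p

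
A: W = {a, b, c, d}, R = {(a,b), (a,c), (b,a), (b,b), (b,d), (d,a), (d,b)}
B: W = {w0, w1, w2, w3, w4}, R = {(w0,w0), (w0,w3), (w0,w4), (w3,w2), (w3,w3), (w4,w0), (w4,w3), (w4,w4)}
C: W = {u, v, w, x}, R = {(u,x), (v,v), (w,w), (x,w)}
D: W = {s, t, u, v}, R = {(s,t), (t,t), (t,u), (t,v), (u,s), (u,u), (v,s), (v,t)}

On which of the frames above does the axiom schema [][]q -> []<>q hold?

C, D

This is the axiom for a generalized confluence (Geach) condition; its first-order frame correspondent is forall x forall z (xRz -> exists w (x R^2 w & zRw)).
A: fails — aRc but no w with aR²w and cRw.
B: fails — w3Rw2 but no w with w3R²w and w2Rw.
C: ✓.
D: ✓.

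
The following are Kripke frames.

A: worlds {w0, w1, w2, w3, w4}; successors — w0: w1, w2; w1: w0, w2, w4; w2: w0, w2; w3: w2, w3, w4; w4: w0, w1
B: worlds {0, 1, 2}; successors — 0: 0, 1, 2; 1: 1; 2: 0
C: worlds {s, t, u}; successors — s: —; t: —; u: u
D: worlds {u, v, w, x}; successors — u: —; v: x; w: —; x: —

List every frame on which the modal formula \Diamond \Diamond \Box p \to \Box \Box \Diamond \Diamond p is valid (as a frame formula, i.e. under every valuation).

Frame correspondent (Sahlqvist): \forall x \forall y \forall z ((x R^2 y \wedge x R^2 z) \to \exists w (yRw \wedge z R^2 w)) — i.e. a generalized confluence (Geach) condition.
A: holds.
B: fails — 0R²2, 0R²1 but no w with 2Rw and 1R²w.
C: holds.
D: holds.

A, C, D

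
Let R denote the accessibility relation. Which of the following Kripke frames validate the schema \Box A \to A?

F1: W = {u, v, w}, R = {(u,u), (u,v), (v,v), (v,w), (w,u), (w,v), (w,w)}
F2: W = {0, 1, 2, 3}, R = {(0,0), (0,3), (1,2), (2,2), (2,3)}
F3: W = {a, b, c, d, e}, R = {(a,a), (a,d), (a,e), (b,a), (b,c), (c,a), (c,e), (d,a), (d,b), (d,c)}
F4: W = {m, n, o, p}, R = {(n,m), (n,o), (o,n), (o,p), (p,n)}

Frame correspondent (Sahlqvist): \forall x Rxx — i.e. reflexivity.
F1: holds.
F2: fails — world 1 does not see itself.
F3: fails — world b does not see itself.
F4: fails — world m does not see itself.

F1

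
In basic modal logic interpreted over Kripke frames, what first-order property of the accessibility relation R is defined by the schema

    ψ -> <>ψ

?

Reflexivity

This is a form of the T axiom.
Its frame correspondent is reflexivity — forall x Rxx.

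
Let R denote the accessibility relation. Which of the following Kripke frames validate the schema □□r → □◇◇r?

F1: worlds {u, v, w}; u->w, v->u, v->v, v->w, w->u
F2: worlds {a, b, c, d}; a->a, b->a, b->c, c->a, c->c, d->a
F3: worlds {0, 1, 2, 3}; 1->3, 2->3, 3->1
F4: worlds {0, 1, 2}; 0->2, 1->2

F2

Frame correspondent (Sahlqvist): ∀x ∀z (xRz → ∃w (xR²w ∧ zR²w)) — i.e. a generalized confluence (Geach) condition.
F1: fails — uRw but no t with uR²t and wR²t.
F2: holds.
F3: fails — 1R3 but no w with 1R²w and 3R²w.
F4: fails — 0R2 but no w with 0R²w and 2R²w.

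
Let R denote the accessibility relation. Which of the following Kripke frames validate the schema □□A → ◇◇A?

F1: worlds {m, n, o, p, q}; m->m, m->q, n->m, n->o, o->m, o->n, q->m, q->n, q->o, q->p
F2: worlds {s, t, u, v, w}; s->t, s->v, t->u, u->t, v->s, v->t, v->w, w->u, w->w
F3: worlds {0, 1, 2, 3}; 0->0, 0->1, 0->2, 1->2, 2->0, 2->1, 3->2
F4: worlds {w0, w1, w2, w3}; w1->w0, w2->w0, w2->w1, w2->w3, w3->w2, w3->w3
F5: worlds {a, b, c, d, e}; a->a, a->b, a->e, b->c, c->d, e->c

The schema corresponds to a generalized confluence (Geach) condition: ∀x ∃w (xR²w ∧ xR²w).
F1: fails — at p but no w with pR²w and pR²w.
F2: holds.
F3: holds.
F4: fails — at w0 but no w with w0R²w and w0R²w.
F5: fails — at c but no w with cR²w and cR²w.
Valid on: F2, F3.

F2, F3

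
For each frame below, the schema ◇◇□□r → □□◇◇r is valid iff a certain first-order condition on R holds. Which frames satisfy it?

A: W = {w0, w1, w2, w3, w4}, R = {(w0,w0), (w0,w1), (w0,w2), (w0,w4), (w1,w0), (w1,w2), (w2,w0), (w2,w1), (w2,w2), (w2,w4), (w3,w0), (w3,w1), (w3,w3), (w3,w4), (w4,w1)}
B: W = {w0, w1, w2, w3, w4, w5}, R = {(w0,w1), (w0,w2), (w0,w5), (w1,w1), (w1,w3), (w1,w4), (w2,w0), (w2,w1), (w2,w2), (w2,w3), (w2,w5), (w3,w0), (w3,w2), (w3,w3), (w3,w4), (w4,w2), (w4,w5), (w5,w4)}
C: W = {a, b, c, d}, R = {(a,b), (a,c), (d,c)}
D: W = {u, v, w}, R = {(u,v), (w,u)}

A, B, C

The schema corresponds to a generalized confluence (Geach) condition: ∀x ∀y ∀z ((xR²y ∧ xR²z) → ∃w (yR²w ∧ zR²w)).
A: ✓.
B: ✓.
C: ✓.
D: fails — wR²v, wR²v but no t with vR²t and vR²t.
Valid on: A, B, C.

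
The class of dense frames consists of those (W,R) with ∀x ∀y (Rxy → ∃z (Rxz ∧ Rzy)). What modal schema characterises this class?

□□ψ → □ψ

The condition is density. The C4 schema □□ψ → □ψ defines it.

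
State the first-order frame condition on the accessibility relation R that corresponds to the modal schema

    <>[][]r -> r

This is a Sahlqvist (Geach-type) schema ◇^1□^2r → □^0◇^0r.
Minimal-valuation argument: fix x; take any y with xR^1y and any z with xR^0z. Set V(r) to the set of worlds R-reachable from y in exactly 2 steps. Then □^2r holds at y, so the antecedent holds at x; validity forces ◇^0r at z, giving a w with zR^0w and yR^2w.
First-order correspondent: forall x forall y (xRy -> exists w (y R^2 w & x = w)).

forall x forall y (xRy -> exists w (y R^2 w & x = w))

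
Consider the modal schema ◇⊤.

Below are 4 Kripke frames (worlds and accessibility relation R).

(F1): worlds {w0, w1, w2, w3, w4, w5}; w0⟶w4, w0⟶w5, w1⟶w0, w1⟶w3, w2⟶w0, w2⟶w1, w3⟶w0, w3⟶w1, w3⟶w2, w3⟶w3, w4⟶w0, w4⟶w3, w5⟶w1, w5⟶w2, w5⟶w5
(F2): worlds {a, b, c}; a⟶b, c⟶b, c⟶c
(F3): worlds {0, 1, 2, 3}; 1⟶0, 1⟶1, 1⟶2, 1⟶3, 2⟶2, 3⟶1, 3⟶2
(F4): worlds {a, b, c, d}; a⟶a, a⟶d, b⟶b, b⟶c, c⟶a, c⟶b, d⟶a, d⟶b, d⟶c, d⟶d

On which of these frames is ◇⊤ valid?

(F1), (F4)

Frame correspondent (Sahlqvist): ∀x ∃y Rxy — i.e. seriality.
(F1): ✓.
(F2): fails — world b has no successor.
(F3): fails — world 0 has no successor.
(F4): ✓.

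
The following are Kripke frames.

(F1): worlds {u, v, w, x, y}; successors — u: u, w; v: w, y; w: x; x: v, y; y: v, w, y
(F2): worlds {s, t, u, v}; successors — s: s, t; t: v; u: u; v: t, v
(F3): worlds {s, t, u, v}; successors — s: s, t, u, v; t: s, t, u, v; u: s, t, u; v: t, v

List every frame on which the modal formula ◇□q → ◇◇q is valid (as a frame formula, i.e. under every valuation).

(F1), (F2), (F3)

This is the axiom for a generalized confluence (Geach) condition; its first-order frame correspondent is ∀x ∀y (xRy → ∃w (yRw ∧ xR²w)).
(F1): condition met.
(F2): condition met.
(F3): condition met.
Valid on: (F1), (F2), (F3).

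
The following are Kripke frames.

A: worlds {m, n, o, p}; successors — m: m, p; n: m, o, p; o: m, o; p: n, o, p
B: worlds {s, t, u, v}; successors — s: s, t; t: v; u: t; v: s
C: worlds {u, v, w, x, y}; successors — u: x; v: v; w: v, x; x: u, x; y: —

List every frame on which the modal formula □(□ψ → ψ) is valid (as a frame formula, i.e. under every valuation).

The schema corresponds to shift-reflexivity: ∀x ∀y (Rxy → Ryy).
A: fails — Rpn but not Rnn.
B: fails — Rtv but not Rvv.
C: fails — Rxu but not Ruu.
Valid on no frame.

none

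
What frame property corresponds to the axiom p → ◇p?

reflexivity

Replacing p by ¬p and contraposing gives the equivalent schema □p → p.
Suppose □p→p is valid. At any x set V(p)={w : Rxw}. Then □p holds at x, so p holds at x, i.e. Rxx.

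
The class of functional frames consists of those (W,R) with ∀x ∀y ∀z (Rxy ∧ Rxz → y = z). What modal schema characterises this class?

This is partial functionality; the standard corresponding axiom is CD: ◇q → □q.

◇q → □q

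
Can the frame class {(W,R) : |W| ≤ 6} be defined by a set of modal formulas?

Modal frame validity is preserved under disjoint unions.
Any modal formula valid on each of 7 disjoint one-world frames is valid on their disjoint union (validity is preserved under disjoint unions). Each one-world frame has |W|=1≤6, but the union has |W|=7.
Hence having at most 6 worlds is not modally definable.

Not definable by any modal formula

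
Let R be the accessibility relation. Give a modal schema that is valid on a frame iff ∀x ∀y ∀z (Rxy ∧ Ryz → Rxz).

A defining formula is □ψ → □□ψ (the 4 axiom).

□ψ → □□ψ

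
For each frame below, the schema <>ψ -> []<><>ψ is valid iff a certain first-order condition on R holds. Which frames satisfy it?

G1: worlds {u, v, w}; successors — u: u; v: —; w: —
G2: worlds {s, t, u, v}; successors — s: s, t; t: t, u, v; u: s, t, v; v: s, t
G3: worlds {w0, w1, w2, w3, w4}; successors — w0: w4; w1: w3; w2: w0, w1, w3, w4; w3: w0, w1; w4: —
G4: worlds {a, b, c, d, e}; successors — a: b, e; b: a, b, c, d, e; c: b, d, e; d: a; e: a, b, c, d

Frame correspondent (Sahlqvist): forall x forall y forall z ((xRy & xRz) -> exists w (y = w & z R^2 w)) — i.e. a generalized confluence (Geach) condition.
G1: satisfies the condition.
G2: satisfies the condition.
G3: fails — w0Rw4, w0Rw4 but no w with w4=w and w4R²w.
G4: fails — bRa, bRd but no w with a=w and dR²w.
Valid on: G1, G2.

G1, G2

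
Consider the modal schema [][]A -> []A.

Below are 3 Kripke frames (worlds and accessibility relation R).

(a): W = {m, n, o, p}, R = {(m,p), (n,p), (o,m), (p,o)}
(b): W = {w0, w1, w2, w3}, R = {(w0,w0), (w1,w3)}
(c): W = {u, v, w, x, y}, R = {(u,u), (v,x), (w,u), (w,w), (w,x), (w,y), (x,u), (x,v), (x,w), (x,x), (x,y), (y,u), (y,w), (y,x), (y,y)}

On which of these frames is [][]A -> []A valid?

(c)

Frame correspondent (Sahlqvist): forall x forall y (Rxy -> exists z (Rxz & Rzy)) — i.e. density.
(a): fails — Rom but no z with Roz and Rzm.
(b): fails — Rw1w3 but no z with Rw1z and Rzw3.
(c): condition met.
Valid on: (c).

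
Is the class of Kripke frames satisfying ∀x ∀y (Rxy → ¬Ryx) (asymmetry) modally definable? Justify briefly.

Not modally definable

If a class were modally definable it would be closed under surjective bounded morphisms (Goldblatt–Thomason).
The 4-cycle (worlds a,b,c,d with a→b→c→d→a) is asymmetric. Mapping every world to a single reflexive point • is a surjective bounded morphism, and the reflexive point is not asymmetric (R•• but asymmetry requires ¬R••).
Hence asymmetry is not modally definable.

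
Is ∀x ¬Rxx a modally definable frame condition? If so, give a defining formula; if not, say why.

If a class were modally definable it would be closed under surjective bounded morphisms (Goldblatt–Thomason).
The 5-cycle (worlds w0,w1,w2,w3,w4 with w0→w1→w2→w3→w4→w0) is irreflexive, and the map sending every world to a single reflexive point • is a surjective bounded morphism (forth: every edge maps to (•,•); back: every world has a successor). So any modal formula valid on the 5-cycle is also valid on the reflexive point, which is not irreflexive.
So the class is not modally definable.

No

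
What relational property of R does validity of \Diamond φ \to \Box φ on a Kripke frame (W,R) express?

Partial functionality

Suppose ◇φ→□φ is valid. Take Rxy, Rxz and set V(φ)={y}. Then ◇φ at x, so □φ at x, so φ at z, i.e. z=y.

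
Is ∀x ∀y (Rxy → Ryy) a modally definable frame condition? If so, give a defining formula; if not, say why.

Yes, by □(□q → q)

The condition is shift-reflexivity. A defining modal formula is □(□q → q).
Suppose □(□q→q) is valid. Take Rxy and set V(q)={w : Ryw}. Then at y, □q holds; since □(□q→q) at x, □q→q at y, so q at y, i.e. Ryy.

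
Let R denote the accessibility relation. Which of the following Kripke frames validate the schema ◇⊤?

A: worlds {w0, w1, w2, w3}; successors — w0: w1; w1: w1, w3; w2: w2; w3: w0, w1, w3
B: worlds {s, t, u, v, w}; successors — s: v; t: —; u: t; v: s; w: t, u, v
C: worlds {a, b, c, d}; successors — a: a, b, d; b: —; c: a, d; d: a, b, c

A

This is the axiom for seriality; its first-order frame correspondent is ∀x ∃y Rxy.
A: holds.
B: fails — world t has no successor.
C: fails — world b has no successor.
Valid on: A.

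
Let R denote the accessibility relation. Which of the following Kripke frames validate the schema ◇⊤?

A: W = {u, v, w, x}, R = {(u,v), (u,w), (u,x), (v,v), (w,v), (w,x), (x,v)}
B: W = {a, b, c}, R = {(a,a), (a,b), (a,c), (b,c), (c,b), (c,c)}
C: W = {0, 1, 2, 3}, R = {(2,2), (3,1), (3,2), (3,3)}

Frame correspondent (Sahlqvist): ∀x ∃y Rxy — i.e. seriality.
A: satisfies the condition.
B: satisfies the condition.
C: fails — world 0 has no successor.
Valid on: A, B.

A, B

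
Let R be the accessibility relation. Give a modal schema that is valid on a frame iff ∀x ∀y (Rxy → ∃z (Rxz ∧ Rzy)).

□□s → □s

This is density; the standard corresponding axiom is C4: □□s → □s.
Suppose □□s→□s is valid. Take Rxy and set V(s)={w : xR²w}. Then □□s at x, so □s at x, so s at y, i.e. ∃z(Rxz∧Rzy).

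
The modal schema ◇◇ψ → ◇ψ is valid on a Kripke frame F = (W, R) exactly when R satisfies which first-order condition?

transitivity

Equivalently (dual form): □ψ → □□ψ.
Suppose □ψ→□□ψ is valid. Take Rxy, Ryz and set V(ψ)={w : Rxw}. Then □ψ at x, so □□ψ at x, so □ψ at y, so ψ at z, i.e. Rxz.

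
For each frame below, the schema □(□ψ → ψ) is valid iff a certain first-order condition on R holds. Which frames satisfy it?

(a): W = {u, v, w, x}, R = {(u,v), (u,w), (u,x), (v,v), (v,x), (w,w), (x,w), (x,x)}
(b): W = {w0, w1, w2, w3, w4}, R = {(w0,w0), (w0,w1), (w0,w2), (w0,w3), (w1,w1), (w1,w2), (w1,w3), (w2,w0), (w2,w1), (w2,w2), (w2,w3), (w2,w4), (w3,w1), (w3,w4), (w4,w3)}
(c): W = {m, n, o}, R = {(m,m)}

The schema corresponds to shift-reflexivity: ∀x ∀y (Rxy → Ryy).
(a): satisfies the condition.
(b): fails — Rw2w4 but not Rw4w4.
(c): satisfies the condition.
Valid on: (a), (c).

(a), (c)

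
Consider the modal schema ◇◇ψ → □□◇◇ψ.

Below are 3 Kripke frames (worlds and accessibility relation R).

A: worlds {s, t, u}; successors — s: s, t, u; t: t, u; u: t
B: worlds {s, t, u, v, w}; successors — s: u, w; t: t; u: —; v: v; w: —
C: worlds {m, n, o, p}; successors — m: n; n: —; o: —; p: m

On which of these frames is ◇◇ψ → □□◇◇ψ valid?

This is the axiom for a generalized confluence (Geach) condition; its first-order frame correspondent is ∀x ∀y ∀z ((xR²y ∧ xR²z) → ∃w (y = w ∧ zR²w)).
A: fails — sR²s, sR²t but no w with s=w and tR²w.
B: ✓.
C: fails — pR²n, pR²n but no w with n=w and nR²w.
Valid on: B.

B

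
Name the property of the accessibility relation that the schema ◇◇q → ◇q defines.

This is a form of the 4 axiom.
It corresponds to transitivity: ∀x ∀y ∀z (Rxy ∧ Ryz → Rxz).

Transitivity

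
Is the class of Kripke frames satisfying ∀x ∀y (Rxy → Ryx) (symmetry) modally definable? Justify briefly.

The condition is symmetry. A defining modal formula is q → □◇q.
Suppose q→□◇q is valid. Take Rxy and set V(q)={x}. Then q at x, so □◇q at x, so ◇q at y, so some z with Ryz has q; z=x, i.e. Ryx.

Yes — defined by q → □◇q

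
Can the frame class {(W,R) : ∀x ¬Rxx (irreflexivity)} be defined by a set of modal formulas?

Not definable by any modal formula

Modal frame validity is preserved under surjective bounded morphisms.
The 5-cycle (worlds s,t,u,v,w with s→t→u→v→w→s) is irreflexive, and the map sending every world to a single reflexive point • is a surjective bounded morphism (forth: every edge maps to (•,•); back: every world has a successor). So any modal formula valid on the 5-cycle is also valid on the reflexive point, which is not irreflexive.
So no modal formula (or set of formulas) defines exactly the irreflexive frames.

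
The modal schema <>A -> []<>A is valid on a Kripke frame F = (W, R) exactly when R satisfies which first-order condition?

The Euclidean property

This schema is the 5 axiom.
Its frame correspondent is the Euclidean property — forall x forall y forall z (Rxy & Rxz -> Ryz).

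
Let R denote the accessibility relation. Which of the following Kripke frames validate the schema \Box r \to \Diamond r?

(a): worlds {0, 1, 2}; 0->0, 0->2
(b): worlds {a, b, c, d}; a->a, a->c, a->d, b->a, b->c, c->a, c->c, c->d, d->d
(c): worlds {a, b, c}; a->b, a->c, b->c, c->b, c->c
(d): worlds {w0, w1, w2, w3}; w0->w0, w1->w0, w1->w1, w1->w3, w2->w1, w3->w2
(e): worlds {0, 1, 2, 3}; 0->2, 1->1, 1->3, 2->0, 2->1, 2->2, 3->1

The schema corresponds to seriality: \forall x \exists y Rxy.
(a): fails — world 1 has no successor.
(b): holds.
(c): holds.
(d): holds.
(e): holds.
Valid on: (b), (c), (d), (e).

(b), (c), (d), (e)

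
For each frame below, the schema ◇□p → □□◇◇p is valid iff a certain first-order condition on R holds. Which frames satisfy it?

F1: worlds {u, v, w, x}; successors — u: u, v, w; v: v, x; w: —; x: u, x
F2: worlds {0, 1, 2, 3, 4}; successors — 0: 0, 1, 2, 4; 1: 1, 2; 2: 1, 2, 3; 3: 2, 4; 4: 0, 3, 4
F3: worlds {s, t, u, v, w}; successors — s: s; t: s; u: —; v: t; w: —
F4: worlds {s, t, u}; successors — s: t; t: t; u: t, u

The schema corresponds to a generalized confluence (Geach) condition: ∀x ∀y ∀z ((xRy ∧ xR²z) → ∃w (yRw ∧ zR²w)).
F1: fails — uRu, uR²w but no t with uRt and wR²t.
F2: condition met.
F3: condition met.
F4: condition met.
Valid on: F2, F3, F4.

F2, F3, F4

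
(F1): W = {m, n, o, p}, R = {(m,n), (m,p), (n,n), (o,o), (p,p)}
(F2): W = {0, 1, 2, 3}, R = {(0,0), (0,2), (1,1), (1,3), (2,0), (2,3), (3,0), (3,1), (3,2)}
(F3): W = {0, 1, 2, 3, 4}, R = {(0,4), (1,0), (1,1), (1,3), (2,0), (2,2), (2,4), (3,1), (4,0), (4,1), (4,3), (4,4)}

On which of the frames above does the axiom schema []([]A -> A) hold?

This is the axiom for shift-reflexivity; its first-order frame correspondent is forall x forall y (Rxy -> Ryy).
(F1): satisfies the condition.
(F2): fails — R32 but not R22.
(F3): fails — R10 but not R00.
Valid on: (F1).

(F1)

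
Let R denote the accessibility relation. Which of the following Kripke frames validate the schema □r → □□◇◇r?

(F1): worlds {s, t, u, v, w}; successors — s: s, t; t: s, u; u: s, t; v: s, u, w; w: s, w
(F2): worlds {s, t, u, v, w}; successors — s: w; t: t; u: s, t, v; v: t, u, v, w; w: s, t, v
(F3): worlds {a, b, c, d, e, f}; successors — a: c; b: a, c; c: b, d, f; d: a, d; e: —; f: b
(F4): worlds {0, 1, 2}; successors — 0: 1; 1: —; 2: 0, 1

Frame correspondent (Sahlqvist): ∀x ∀z (xR²z → ∃w (xRw ∧ zR²w)) — i.e. a generalized confluence (Geach) condition.
(F1): ✓.
(F2): fails — sR²s but no w* with sRw* and sR²w*.
(F3): ✓.
(F4): fails — 2R²1 but no w with 2Rw and 1R²w.

(F1), (F3)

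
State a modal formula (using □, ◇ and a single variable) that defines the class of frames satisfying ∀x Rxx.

□p → p

This is reflexivity; the standard corresponding axiom is T: □p → p.
Suppose □p→p is valid. At any x set V(p)={w : Rxw}. Then □p holds at x, so p holds at x, i.e. Rxx.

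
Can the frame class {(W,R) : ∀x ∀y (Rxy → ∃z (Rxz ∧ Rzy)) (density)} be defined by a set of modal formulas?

Yes: it is density, defined by the C4 schema □□r → □r.
Suppose □□r→□r is valid. Take Rxy and set V(r)={w : xR²w}. Then □□r at x, so □r at x, so r at y, i.e. ∃z(Rxz∧Rzy).

Yes — defined by □□r → □r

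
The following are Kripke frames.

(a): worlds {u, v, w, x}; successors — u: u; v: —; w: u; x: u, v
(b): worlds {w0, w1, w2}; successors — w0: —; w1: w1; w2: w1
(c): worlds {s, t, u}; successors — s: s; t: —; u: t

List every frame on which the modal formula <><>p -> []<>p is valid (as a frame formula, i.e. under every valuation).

(b), (c)

This is the axiom for a generalized confluence (Geach) condition; its first-order frame correspondent is forall x forall y forall z ((x R^2 y & xRz) -> exists w (y = w & zRw)).
(a): fails — xR²u, xRv but no t with u=t and vRt.
(b): ✓.
(c): ✓.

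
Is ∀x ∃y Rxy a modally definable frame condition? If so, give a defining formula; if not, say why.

Yes — defined by □q → ◇q

The condition is seriality. A defining modal formula is □q → ◇q.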